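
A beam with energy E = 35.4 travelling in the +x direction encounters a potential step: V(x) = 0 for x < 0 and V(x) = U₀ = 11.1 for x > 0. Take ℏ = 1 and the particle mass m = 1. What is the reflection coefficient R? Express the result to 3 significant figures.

The wavenumbers are k₁ = √(2mE)/ℏ = 8.414 on the left and k₂ = √(2m(E − U₀))/ℏ = 6.971 on the right.
Matching ψ and ψ′ at x = 0 gives r = (k₁ − k₂)/(k₁ + k₂), so R = r² = 0.008795 and T = 1 − R = 0.9912.

R = 0.00880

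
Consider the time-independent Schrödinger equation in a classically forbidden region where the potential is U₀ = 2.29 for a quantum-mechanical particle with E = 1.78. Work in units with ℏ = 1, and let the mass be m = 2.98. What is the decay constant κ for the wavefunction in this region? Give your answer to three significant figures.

κ = 1.74

Since E < U₀ the TISE in this region is ψ'' = κ²ψ with κ = √(2m(U₀ − E))/ℏ.
κ = √(2 × 2.98 × 0.51) = 1.743.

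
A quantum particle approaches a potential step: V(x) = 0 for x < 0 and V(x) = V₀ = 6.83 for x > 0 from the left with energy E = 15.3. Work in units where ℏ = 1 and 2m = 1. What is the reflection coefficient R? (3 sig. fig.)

R = 0.0215

On each side the TISE gives plane waves with k = √(2m(E − V))/ℏ: k₁ = √(2·½·15.3) = 3.912, k₂ = √(2·½·8.47) = 2.910.
Continuity of ψ and ψ′ at the step yields the reflection amplitude r = (k₁ − k₂)/(k₁ + k₂) = 0.1468; thus R = |r|² = 0.02154, T = 0.9785.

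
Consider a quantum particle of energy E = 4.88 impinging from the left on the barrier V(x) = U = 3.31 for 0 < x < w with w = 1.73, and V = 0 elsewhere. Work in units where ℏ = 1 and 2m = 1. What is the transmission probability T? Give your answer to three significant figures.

T = 0.803

Above the barrier the interior wavenumber is k₂ = √(2m(E − U))/ℏ = 1.253, giving phase k₂w = 2.168.
Matching at both interfaces gives T⁻¹ = 1 + U² sin²(k₂w) / [4E(E − U)] = 1.245, hence T = 0.803.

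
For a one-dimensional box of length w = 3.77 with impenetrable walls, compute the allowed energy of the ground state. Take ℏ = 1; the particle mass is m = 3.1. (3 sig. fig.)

Requiring ψ(0) = ψ(w) = 0 quantises k = nπ/w, hence E_n = ℏ²k²/2m = n²π²ℏ²/(2mw²).
E_1 = 1² × π² / (2 × 3.1 × 3.77²) = 0.1120.

E = 0.112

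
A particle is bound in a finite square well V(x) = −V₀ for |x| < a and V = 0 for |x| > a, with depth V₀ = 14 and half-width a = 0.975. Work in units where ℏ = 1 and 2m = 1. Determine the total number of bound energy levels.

The dimensionless depth is z₀ = a√(2mV₀)/ℏ = 0.975 × √(14.00) = 3.648.
A new bound state (alternating even/odd) appears each time z₀ passes a multiple of π/2, so N = ⌊2z₀/π⌋ + 1 = ⌊2.322⌋ + 1 = 3.

N = 3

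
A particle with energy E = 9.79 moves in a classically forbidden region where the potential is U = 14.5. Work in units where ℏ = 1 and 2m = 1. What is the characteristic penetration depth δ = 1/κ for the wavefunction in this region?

δ = 0.461

Since E < U the TISE in this region is ψ'' = κ²ψ with κ = √(2m(U − E))/ℏ.
κ = √(2 × 0.5 × 4.71) = 2.170. The penetration depth is δ = 1/κ = 0.461.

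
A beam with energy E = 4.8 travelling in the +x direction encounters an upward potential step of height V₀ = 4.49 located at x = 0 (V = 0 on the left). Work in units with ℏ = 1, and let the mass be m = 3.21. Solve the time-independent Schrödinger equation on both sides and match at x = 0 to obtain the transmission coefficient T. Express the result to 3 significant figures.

T = 0.646

The wavenumbers are k₁ = √(2mE)/ℏ = 5.551 on the left and k₂ = √(2m(E − V₀))/ℏ = 1.411 on the right.
Matching ψ and ψ′ at x = 0 gives r = (k₁ − k₂)/(k₁ + k₂), so R = r² = 0.3537 and T = 1 − R = 0.6463.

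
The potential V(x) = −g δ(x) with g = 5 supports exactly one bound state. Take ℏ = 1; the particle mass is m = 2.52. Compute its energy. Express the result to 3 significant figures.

E = -31.5

For x ≠ 0 the bound state is ψ ∝ e^{−κ|x|}; integrating the TISE across the delta gives the cusp condition 2κ = 2mg/ℏ², so κ = 12.60.
Then E = −ℏ²κ²/(2m) = −mg²/(2ℏ²) = -31.50.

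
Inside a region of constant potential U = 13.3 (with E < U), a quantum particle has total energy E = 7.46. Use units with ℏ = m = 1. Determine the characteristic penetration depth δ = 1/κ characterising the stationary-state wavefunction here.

Since E < U the TISE in this region is ψ'' = κ²ψ with κ = √(2m(U − E))/ℏ.
κ = √(2 × 1 × 5.84) = 3.418. The penetration depth is δ = 1/κ = 0.293.

δ = 0.293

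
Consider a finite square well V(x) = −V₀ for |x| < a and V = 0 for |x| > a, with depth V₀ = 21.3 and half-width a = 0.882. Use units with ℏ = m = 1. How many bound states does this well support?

The dimensionless depth is z₀ = a√(2mV₀)/ℏ = 0.882 × √(42.60) = 5.757.
A new bound state (alternating even/odd) appears each time z₀ passes a multiple of π/2, so N = ⌊2z₀/π⌋ + 1 = ⌊3.665⌋ + 1 = 4.

N = 4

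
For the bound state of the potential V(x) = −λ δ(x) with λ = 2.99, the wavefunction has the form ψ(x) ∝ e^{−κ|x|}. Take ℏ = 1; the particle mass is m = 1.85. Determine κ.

Integrate −(ℏ²/2m)ψ'' − λδ(x)ψ = Eψ from −ε to +ε: the ψ'' term gives ψ'(0⁺) − ψ'(0⁻) and the δ term gives −(2mλ/ℏ²)ψ(0).
With ψ ∝ e^{−κ|x|} this yields −2κ = −2mλ/ℏ², so κ = mλ/ℏ² = 5.532.

κ = 5.53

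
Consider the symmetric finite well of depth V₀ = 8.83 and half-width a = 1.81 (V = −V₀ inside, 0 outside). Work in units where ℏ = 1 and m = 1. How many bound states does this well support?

Define the well-strength parameter z₀ = (a/ℏ)√(2mV₀) = 1.81 × √(2·1·8.83) = 7.606.
A new bound state (alternating even/odd) appears each time z₀ passes a multiple of π/2, so N = ⌊2z₀/π⌋ + 1 = ⌊4.842⌋ + 1 = 5.

N = 5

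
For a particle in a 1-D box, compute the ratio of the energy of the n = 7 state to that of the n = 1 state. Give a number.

Since E_n ∝ n², the ratio is (7/1)² = 49.

49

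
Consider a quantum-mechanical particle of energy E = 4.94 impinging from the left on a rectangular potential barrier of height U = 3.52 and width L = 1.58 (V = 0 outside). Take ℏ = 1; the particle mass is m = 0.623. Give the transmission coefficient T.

E > U: inside the barrier k₂ = √(2m(E − U))/ℏ = 1.330, k₂L = 2.102.
T = [1 + U² sin²(k₂L) / (4E(E − U))]⁻¹ = 1/1.328 = 0.753.

T = 0.753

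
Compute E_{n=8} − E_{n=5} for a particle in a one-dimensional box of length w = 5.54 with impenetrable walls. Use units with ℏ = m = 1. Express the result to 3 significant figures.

ΔE = 6.27

E_n = n²π²ℏ²/(2mw²), so ΔE = (8² − 5²) π²ℏ²/(2mw²).
ΔE = 39 × π² / (2 × 1 × 5.54²) = 6.271.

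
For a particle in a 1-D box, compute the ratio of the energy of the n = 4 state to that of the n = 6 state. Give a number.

E_n = n²π²ℏ²/(2mL²) so the ratio is n₂²/n₁² = 16/36 = 0.444444.

0.444444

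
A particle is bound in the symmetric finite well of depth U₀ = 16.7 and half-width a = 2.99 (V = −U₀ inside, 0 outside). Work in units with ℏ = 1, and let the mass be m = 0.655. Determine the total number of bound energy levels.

N = 9

The dimensionless depth is z₀ = a√(2mU₀)/ℏ = 2.99 × √(21.88) = 13.99.
The even/odd transcendental equations gain one root per π/2 in z₀, giving N = 1 + ⌊2z₀/π⌋ = 1 + ⌊8.903⌋ = 9.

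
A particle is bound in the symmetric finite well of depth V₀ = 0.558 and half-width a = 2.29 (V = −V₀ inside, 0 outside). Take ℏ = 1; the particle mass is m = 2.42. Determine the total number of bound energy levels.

The dimensionless depth is z₀ = a√(2mV₀)/ℏ = 2.29 × √(2.701) = 3.763.
The even/odd transcendental equations gain one root per π/2 in z₀, giving N = 1 + ⌊2z₀/π⌋ = 1 + ⌊2.396⌋ = 3.

N = 3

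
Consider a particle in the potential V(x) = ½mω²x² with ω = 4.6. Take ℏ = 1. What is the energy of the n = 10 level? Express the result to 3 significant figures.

E = 48.3

The oscillator eigenvalues are E_n = ℏω(n + ½), so E_10 = 4.6 × 10.5 = 48.30.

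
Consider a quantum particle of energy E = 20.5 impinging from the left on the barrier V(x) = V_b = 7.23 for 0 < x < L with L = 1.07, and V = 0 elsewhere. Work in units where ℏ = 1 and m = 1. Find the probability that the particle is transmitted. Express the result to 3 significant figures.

E > V_b: inside the barrier k₂ = √(2m(E − V_b))/ℏ = 5.152, k₂L = 5.512.
T = [1 + V_b² sin²(k₂L) / (4E(E − V_b))]⁻¹ = 1/1.023 = 0.977.

T = 0.977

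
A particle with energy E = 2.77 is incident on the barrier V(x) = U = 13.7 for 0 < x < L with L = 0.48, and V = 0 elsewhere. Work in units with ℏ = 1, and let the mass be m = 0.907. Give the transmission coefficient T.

E < U: inside the barrier ψ ∝ e^{±κx} with κ = √(2m(U − E))/ℏ = 4.453.
κL = 2.137, sinh(κL) = 4.179.
Matching ψ, ψ′ at both faces gives T = [1 + U² sinh²(κL) / (4E(U − E))]⁻¹ = 1/28.07 = 0.0356.

T = 0.0356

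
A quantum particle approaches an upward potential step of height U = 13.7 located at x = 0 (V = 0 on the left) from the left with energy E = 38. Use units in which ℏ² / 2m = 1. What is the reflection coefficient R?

On each side the TISE gives plane waves with k = √(2m(E − V))/ℏ: k₁ = √(2·½·38) = 6.164, k₂ = √(2·½·24.3) = 4.930.
Continuity of ψ and ψ′ at the step yields the reflection amplitude r = (k₁ − k₂)/(k₁ + k₂) = 0.1113; thus R = |r|² = 0.01239, T = 0.9876.

R = 0.0124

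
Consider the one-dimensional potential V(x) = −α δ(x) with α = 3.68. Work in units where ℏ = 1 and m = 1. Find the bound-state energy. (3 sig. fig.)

For x ≠ 0 the bound state is ψ ∝ e^{−κ|x|}; integrating the TISE across the delta gives the cusp condition 2κ = 2mα/ℏ², so κ = 3.680.
Then E = −ℏ²κ²/(2m) = −mα²/(2ℏ²) = -6.771.

E = -6.77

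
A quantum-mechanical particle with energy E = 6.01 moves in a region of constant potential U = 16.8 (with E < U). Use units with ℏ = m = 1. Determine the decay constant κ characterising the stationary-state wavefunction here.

Since E < U the TISE in this region is ψ'' = κ²ψ with κ = √(2m(U − E))/ℏ.
κ = √(2 × 1 × 10.79) = 4.645.

κ = 4.65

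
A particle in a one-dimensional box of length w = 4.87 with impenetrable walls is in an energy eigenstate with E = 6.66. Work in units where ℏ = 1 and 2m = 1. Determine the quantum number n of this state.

n = 4

For an infinite well E_n = n²π²ℏ²/(2mw²), so n = (w/πℏ)√(2mE).
n = (4.87/π) × √(2 × 0.5 × 6.66) = 4.001 → n = 4.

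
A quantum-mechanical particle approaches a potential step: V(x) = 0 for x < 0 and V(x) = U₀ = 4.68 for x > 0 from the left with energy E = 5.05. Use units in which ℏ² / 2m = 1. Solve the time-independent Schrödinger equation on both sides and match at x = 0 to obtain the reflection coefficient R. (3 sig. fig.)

R = 0.329

On each side the TISE gives plane waves with k = √(2m(E − V))/ℏ: k₁ = √(2·½·5.05) = 2.247, k₂ = √(2·½·0.37) = 0.6083.
Continuity of ψ and ψ′ at the step yields the reflection amplitude r = (k₁ − k₂)/(k₁ + k₂) = 0.5740; thus R = |r|² = 0.3294, T = 0.6706.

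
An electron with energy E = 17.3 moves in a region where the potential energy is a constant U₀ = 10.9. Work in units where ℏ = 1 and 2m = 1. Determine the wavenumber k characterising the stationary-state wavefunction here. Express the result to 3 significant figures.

k = 2.53

With E > U₀ the solution is oscillatory, ψ ∝ e^{±ikx} with k = √(2m(E − U₀))/ℏ.
k = √(2 × 0.5 × 6.4) = 2.530.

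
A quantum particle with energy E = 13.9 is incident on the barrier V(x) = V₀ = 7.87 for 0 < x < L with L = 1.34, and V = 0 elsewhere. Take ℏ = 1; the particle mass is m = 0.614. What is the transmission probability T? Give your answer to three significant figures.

T = 0.959

Above the barrier the interior wavenumber is k₂ = √(2m(E − V₀))/ℏ = 2.721, giving phase k₂L = 3.646.
Matching at both interfaces gives T⁻¹ = 1 + V₀² sin²(k₂L) / [4E(E − V₀)] = 1.043, hence T = 0.959.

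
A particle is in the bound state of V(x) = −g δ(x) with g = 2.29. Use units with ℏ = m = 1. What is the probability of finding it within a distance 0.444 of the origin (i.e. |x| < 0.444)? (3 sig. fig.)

The normalised bound state is ψ = √κ e^{−κ|x|} with κ = mg/ℏ² = 2.290.
P(|x| < d) = ∫_{−d}^{d} κ e^{−2κ|x|} dx = 1 − e^{−2κd} = 1 − e^{−2.034} = 0.8691.

P = 0.869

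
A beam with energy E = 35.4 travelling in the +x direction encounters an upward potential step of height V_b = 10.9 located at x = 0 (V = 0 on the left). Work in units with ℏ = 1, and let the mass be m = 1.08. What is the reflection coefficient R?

R = 0.00842

The wavenumbers are k₁ = √(2mE)/ℏ = 8.744 on the left and k₂ = √(2m(E − V_b))/ℏ = 7.275 on the right.
Continuity of ψ and ψ′ at the step yields the reflection amplitude r = (k₁ − k₂)/(k₁ + k₂) = 0.09175; thus R = |r|² = 0.008418, T = 0.9916.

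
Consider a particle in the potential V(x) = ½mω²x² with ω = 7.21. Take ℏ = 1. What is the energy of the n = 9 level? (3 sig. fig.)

E = 68.5

Using E_n = (n + ½)ℏω: E_9 = 9.5 × 7.21 = 68.50.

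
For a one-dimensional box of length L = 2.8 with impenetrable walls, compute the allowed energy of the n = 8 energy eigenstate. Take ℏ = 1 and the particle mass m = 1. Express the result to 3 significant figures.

The infinite-well eigenfunctions ψ_n = √(2/L) sin(nπx/L) vanish at both walls, giving E_n = n²π²ℏ²/(2mL²).
E_8 = 8² × π² / (2 × 1 × 2.8²) = 40.28.

E = 40.3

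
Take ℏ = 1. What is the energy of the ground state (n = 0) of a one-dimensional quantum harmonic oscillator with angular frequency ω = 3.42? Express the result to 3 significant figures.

The oscillator eigenvalues are E_n = ℏω(n + ½), so E_0 = 3.42 × 0.5 = 1.710.

E = 1.71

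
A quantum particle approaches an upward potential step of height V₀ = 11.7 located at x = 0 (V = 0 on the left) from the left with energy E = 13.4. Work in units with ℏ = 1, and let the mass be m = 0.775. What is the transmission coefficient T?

On each side the TISE gives plane waves with k = √(2m(E − V))/ℏ: k₁ = √(2·0.775·13.4) = 4.557, k₂ = √(2·0.775·1.7) = 1.623.
Matching ψ and ψ′ at x = 0 gives r = (k₁ − k₂)/(k₁ + k₂), so R = r² = 0.2254 and T = 1 − R = 0.7746.

T = 0.775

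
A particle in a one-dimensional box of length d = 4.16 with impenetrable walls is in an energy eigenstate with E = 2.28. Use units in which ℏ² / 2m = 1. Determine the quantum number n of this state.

n = 2

For an infinite well E_n = n²π²ℏ²/(2md²), so n = (d/πℏ)√(2mE).
n = (4.16/π) × √(2 × 0.5 × 2.28) = 1.999 → n = 2.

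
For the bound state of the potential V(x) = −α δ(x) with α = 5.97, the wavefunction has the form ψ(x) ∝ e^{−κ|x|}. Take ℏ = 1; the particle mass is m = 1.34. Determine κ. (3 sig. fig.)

κ = 8.00

Integrate −(ℏ²/2m)ψ'' − αδ(x)ψ = Eψ from −ε to +ε: the ψ'' term gives ψ'(0⁺) − ψ'(0⁻) and the δ term gives −(2mα/ℏ²)ψ(0).
With ψ ∝ e^{−κ|x|} this yields −2κ = −2mα/ℏ², so κ = mα/ℏ² = 8.000.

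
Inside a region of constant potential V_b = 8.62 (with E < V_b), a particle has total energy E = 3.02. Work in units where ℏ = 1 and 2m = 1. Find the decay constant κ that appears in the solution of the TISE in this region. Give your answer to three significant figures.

Since E < V_b the TISE in this region is ψ'' = κ²ψ with κ = √(2m(V_b − E))/ℏ.
κ = √(2 × 0.5 × 5.6) = 2.366.

κ = 2.37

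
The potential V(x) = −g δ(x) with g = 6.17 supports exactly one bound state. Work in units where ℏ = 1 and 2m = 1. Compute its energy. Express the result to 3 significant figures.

The bound state is ψ(x) = √κ e^{−κ|x|}. The derivative jump ψ'(0⁺) − ψ'(0⁻) = −(2mg/ℏ²)ψ(0) fixes κ = mg/ℏ² = 3.085.
Then E = −ℏ²κ²/(2m) = −mg²/(2ℏ²) = -9.517.

E = -9.52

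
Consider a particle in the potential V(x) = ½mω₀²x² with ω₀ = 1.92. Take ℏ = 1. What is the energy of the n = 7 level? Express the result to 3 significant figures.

E = 14.4

Using E_n = (n + ½)ℏω₀: E_7 = 7.5 × 1.92 = 14.40.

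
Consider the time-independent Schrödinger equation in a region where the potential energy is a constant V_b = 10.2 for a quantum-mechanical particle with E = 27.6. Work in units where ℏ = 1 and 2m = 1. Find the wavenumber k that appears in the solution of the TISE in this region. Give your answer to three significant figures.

k = 4.17

With E > V_b the solution is oscillatory, ψ ∝ e^{±ikx} with k = √(2m(E − V_b))/ℏ.
k = √(2 × 0.5 × 17.4) = 4.171.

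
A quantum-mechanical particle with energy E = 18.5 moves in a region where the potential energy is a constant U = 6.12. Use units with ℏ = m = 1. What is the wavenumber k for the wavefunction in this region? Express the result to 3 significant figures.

k = 4.98

With E > U the solution is oscillatory, ψ ∝ e^{±ikx} with k = √(2m(E − U))/ℏ.
k = √(2 × 1 × 12.38) = 4.976.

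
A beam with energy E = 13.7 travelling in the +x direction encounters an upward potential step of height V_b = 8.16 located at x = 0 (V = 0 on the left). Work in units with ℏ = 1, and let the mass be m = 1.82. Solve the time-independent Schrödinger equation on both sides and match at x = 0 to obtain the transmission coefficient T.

The wavenumbers are k₁ = √(2mE)/ℏ = 7.062 on the left and k₂ = √(2m(E − V_b))/ℏ = 4.491 on the right.
Matching ψ and ψ′ at x = 0 gives r = (k₁ − k₂)/(k₁ + k₂), so R = r² = 0.04953 and T = 1 − R = 0.9505.

T = 0.950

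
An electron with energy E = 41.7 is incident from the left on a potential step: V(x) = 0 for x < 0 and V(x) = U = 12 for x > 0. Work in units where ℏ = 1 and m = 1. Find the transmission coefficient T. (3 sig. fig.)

T = 0.993

On each side the TISE gives plane waves with k = √(2m(E − V))/ℏ: k₁ = √(2·1·41.7) = 9.132, k₂ = √(2·1·29.7) = 7.707.
Continuity of ψ and ψ′ at the step yields the reflection amplitude r = (k₁ − k₂)/(k₁ + k₂) = 0.08464; thus R = |r|² = 0.007163, T = 0.9928.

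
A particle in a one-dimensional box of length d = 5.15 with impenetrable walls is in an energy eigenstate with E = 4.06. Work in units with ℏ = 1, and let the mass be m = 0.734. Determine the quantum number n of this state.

From E_n = n²π²ℏ²/(2md²) invert to n = √(2md²E)/(πℏ).
n = (5.15/π) × √(2 × 0.734 × 4.06) = 4.002 → n = 4.

n = 4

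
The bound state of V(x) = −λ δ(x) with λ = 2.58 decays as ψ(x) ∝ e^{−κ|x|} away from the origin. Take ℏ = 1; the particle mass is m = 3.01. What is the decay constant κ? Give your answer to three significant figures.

Integrating the TISE across x = 0 gives the cusp condition ψ'(0⁺) − ψ'(0⁻) = −(2mλ/ℏ²)ψ(0).
With ψ ∝ e^{−κ|x|} this yields −2κ = −2mλ/ℏ², so κ = mλ/ℏ² = 7.766.

κ = 7.77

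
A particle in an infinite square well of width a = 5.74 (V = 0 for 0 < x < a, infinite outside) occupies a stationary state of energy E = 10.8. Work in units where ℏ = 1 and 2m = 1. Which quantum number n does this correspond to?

n = 6

For an infinite well E_n = n²π²ℏ²/(2ma²), so n = (a/πℏ)√(2mE).
n = (5.74/π) × √(2 × 0.5 × 10.8) = 6.004 → n = 6.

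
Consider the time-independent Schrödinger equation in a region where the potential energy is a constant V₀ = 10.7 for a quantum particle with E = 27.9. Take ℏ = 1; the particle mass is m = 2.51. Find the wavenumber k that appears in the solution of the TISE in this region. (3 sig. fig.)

With E > V₀ the solution is oscillatory, ψ ∝ e^{±ikx} with k = √(2m(E − V₀))/ℏ.
k = √(2 × 2.51 × 17.2) = 9.292.

k = 9.29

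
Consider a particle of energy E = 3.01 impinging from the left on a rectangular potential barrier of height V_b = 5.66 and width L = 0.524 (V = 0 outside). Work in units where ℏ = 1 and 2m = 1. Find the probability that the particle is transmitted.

Since E < V_b the interior solution is evanescent with decay constant κ = √(2m(V_b − E))/ℏ = 1.628.
κL = 0.8530, sinh(κL) = 0.9603.
The exact tunnelling result is T⁻¹ = 1 + V_b² sinh²(κL) / [4E(V_b − E)] = 1.926, so T = 0.519.

T = 0.519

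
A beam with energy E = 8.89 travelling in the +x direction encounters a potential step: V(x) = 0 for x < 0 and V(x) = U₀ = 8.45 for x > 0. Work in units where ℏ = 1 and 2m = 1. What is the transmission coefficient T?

T = 0.595

On each side the TISE gives plane waves with k = √(2m(E − V))/ℏ: k₁ = √(2·½·8.89) = 2.982, k₂ = √(2·½·0.44) = 0.6633.
Continuity of ψ and ψ′ at the step yields the reflection amplitude r = (k₁ − k₂)/(k₁ + k₂) = 0.6360; thus R = |r|² = 0.4045, T = 0.5955.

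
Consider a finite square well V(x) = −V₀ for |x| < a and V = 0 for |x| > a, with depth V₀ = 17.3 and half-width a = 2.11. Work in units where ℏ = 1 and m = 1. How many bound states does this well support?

The dimensionless depth is z₀ = a√(2mV₀)/ℏ = 2.11 × √(34.60) = 12.41.
A new bound state (alternating even/odd) appears each time z₀ passes a multiple of π/2, so N = ⌊2z₀/π⌋ + 1 = ⌊7.901⌋ + 1 = 8.

N = 8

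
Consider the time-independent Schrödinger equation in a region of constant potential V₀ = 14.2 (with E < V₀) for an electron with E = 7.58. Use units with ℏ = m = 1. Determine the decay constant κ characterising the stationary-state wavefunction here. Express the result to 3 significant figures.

Since E < V₀ the TISE in this region is ψ'' = κ²ψ with κ = √(2m(V₀ − E))/ℏ.
κ = √(2 × 1 × 6.62) = 3.639.

κ = 3.64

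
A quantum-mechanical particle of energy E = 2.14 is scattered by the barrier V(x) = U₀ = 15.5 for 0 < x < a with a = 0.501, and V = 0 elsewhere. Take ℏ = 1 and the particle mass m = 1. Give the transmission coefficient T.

Since E < U₀ the interior solution is evanescent with decay constant κ = √(2m(U₀ − E))/ℏ = 5.169.
κa = 2.590, sinh(κa) = 6.626.
The exact tunnelling result is T⁻¹ = 1 + U₀² sinh²(κa) / [4E(U₀ − E)] = 93.22, so T = 0.0107.

T = 0.0107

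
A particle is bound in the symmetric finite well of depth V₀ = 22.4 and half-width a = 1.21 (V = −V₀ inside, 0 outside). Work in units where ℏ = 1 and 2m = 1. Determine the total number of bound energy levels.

The dimensionless depth is z₀ = a√(2mV₀)/ℏ = 1.21 × √(22.40) = 5.727.
A new bound state (alternating even/odd) appears each time z₀ passes a multiple of π/2, so N = ⌊2z₀/π⌋ + 1 = ⌊3.646⌋ + 1 = 4.

N = 4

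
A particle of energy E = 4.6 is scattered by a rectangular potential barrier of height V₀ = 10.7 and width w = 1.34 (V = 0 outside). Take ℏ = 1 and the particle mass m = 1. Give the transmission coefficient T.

Since E < V₀ the interior solution is evanescent with decay constant κ = √(2m(V₀ − E))/ℏ = 3.493.
κw = 4.680, sinh(κw) = 53.90.
Matching ψ, ψ′ at both faces gives T = [1 + V₀² sinh²(κw) / (4E(V₀ − E))]⁻¹ = 1/2965 = 0.000337.

T = 0.000337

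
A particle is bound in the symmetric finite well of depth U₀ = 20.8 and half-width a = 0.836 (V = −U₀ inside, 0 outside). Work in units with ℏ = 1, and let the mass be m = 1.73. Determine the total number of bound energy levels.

The dimensionless depth is z₀ = a√(2mU₀)/ℏ = 0.836 × √(71.97) = 7.092.
The even/odd transcendental equations gain one root per π/2 in z₀, giving N = 1 + ⌊2z₀/π⌋ = 1 + ⌊4.515⌋ = 5.

N = 5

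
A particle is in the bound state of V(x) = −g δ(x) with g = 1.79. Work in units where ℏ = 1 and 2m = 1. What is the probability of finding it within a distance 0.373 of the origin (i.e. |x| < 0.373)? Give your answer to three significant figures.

P = 0.487

The normalised bound state is ψ = √κ e^{−κ|x|} with κ = mg/ℏ² = 0.8950.
P(|x| < d) = ∫_{−d}^{d} κ e^{−2κ|x|} dx = 1 − e^{−2κd} = 1 − e^{−0.6677} = 0.4871.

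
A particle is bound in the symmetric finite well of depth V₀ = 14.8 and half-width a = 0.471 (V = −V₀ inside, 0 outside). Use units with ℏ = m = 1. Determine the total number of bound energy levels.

The dimensionless depth is z₀ = a√(2mV₀)/ℏ = 0.471 × √(29.60) = 2.563.
A new bound state (alternating even/odd) appears each time z₀ passes a multiple of π/2, so N = ⌊2z₀/π⌋ + 1 = ⌊1.631⌋ + 1 = 2.

N = 2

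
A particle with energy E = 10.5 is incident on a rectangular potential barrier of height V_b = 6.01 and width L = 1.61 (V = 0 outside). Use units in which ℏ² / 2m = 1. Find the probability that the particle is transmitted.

T = 0.987

E > V_b: inside the barrier k₂ = √(2m(E − V_b))/ℏ = 2.119, k₂L = 3.412.
Matching at both interfaces gives T⁻¹ = 1 + V_b² sin²(k₂L) / [4E(E − V_b)] = 1.014, hence T = 0.987.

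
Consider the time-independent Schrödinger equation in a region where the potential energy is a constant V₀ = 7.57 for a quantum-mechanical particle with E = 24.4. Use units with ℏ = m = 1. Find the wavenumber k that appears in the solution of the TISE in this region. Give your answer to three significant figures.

With E > V₀ the solution is oscillatory, ψ ∝ e^{±ikx} with k = √(2m(E − V₀))/ℏ.
k = √(2 × 1 × 16.83) = 5.802.

k = 5.80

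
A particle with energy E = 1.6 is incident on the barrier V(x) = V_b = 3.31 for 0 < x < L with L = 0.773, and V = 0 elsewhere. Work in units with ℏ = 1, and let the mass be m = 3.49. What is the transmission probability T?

Since E < V_b the interior solution is evanescent with decay constant κ = √(2m(V_b − E))/ℏ = 3.455.
κL = 2.671, sinh(κL) = 7.190.
The exact tunnelling result is T⁻¹ = 1 + V_b² sinh²(κL) / [4E(V_b − E)] = 52.75, so T = 0.0190.

T = 0.0190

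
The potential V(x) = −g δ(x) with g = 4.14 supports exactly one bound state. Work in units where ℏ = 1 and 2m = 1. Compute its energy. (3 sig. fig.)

E = -4.28

For x ≠ 0 the bound state is ψ ∝ e^{−κ|x|}; integrating the TISE across the delta gives the cusp condition 2κ = 2mg/ℏ², so κ = 2.070.
Then E = −ℏ²κ²/(2m) = −mg²/(2ℏ²) = -4.285.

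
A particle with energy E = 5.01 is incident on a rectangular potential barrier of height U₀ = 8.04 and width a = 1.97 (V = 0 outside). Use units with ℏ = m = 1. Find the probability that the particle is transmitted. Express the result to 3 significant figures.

T = 0.000230

Since E < U₀ the interior solution is evanescent with decay constant κ = √(2m(U₀ − E))/ℏ = 2.462.
κa = 4.850, sinh(κa) = 63.84.
The exact tunnelling result is T⁻¹ = 1 + U₀² sinh²(κa) / [4E(U₀ − E)] = 4339, so T = 0.000230.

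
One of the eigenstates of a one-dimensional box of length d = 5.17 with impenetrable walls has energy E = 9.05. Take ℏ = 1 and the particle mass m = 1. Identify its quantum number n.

n = 7

For an infinite well E_n = n²π²ℏ²/(2md²), so n = (d/πℏ)√(2mE).
n = (5.17/π) × √(2 × 1 × 9.05) = 7.001 → n = 7.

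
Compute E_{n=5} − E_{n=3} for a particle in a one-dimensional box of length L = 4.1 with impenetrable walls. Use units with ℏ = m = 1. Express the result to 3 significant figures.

ΔE = 4.70

E_n = n²π²ℏ²/(2mL²), so ΔE = (5² − 3²) π²ℏ²/(2mL²).
ΔE = 16 × π² / (2 × 1 × 4.1²) = 4.697.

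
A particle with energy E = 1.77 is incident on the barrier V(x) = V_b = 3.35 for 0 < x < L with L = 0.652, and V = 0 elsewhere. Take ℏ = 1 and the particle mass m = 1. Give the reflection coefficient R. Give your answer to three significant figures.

E < V_b: inside the barrier ψ ∝ e^{±κx} with κ = √(2m(V_b − E))/ℏ = 1.778.
κL = 1.159, sinh(κL) = 1.437.
The exact tunnelling result is T⁻¹ = 1 + V_b² sinh²(κL) / [4E(V_b − E)] = 3.070, so T = 0.326.
R = 1 − T = 0.674.

R = 0.674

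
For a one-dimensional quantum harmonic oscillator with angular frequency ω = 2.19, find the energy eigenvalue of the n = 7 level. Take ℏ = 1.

E = 16.4

The oscillator eigenvalues are E_n = ℏω(n + ½), so E_7 = 2.19 × 7.5 = 16.43.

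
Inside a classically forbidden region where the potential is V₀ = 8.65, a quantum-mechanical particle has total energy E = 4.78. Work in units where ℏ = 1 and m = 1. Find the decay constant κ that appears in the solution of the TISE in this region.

κ = 2.78

Since E < V₀ the TISE in this region is ψ'' = κ²ψ with κ = √(2m(V₀ − E))/ℏ.
κ = √(2 × 1 × 3.87) = 2.782.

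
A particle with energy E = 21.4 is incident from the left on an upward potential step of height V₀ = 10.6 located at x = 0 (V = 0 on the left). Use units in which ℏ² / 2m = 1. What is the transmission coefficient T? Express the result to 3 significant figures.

On each side the TISE gives plane waves with k = √(2m(E − V))/ℏ: k₁ = √(2·½·21.4) = 4.626, k₂ = √(2·½·10.8) = 3.286.
Continuity of ψ and ψ′ at the step yields the reflection amplitude r = (k₁ − k₂)/(k₁ + k₂) = 0.1693; thus R = |r|² = 0.02867, T = 0.9713.

T = 0.971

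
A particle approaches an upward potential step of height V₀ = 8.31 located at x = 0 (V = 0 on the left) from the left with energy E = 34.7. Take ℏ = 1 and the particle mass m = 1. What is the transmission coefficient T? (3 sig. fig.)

The wavenumbers are k₁ = √(2mE)/ℏ = 8.331 on the left and k₂ = √(2m(E − V₀))/ℏ = 7.265 on the right.
Continuity of ψ and ψ′ at the step yields the reflection amplitude r = (k₁ − k₂)/(k₁ + k₂) = 0.06833; thus R = |r|² = 0.004669, T = 0.9953.

T = 0.995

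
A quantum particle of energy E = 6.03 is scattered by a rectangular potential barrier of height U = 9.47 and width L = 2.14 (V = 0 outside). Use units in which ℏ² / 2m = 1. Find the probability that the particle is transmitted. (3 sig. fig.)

E < U: inside the barrier ψ ∝ e^{±κx} with κ = √(2m(U − E))/ℏ = 1.855.
κL = 3.969, sinh(κL) = 26.46.
The exact tunnelling result is T⁻¹ = 1 + U² sinh²(κL) / [4E(U − E)] = 757.7, so T = 0.00132.

T = 0.00132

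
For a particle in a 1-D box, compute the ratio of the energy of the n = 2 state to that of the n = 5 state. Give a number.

E_n = n²π²ℏ²/(2mL²) so the ratio is n₂²/n₁² = 4/25 = 0.16.

0.16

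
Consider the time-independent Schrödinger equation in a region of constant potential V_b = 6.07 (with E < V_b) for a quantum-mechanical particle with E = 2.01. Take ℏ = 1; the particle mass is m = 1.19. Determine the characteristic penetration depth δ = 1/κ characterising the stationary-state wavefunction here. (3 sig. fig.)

Since E < V_b the TISE in this region is ψ'' = κ²ψ with κ = √(2m(V_b − E))/ℏ.
κ = √(2 × 1.19 × 4.06) = 3.109. The penetration depth is δ = 1/κ = 0.322.

δ = 0.322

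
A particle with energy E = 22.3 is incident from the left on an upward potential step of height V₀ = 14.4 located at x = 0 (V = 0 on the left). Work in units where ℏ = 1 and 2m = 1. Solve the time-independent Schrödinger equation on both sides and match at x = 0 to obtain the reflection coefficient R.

On each side the TISE gives plane waves with k = √(2m(E − V))/ℏ: k₁ = √(2·½·22.3) = 4.722, k₂ = √(2·½·7.9) = 2.811.
Continuity of ψ and ψ′ at the step yields the reflection amplitude r = (k₁ − k₂)/(k₁ + k₂) = 0.2538; thus R = |r|² = 0.06440, T = 0.9356.

R = 0.0644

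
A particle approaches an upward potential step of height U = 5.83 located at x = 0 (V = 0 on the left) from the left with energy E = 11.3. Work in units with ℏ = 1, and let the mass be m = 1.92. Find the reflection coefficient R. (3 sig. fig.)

The wavenumbers are k₁ = √(2mE)/ℏ = 6.587 on the left and k₂ = √(2m(E − U))/ℏ = 4.583 on the right.
Continuity of ψ and ψ′ at the step yields the reflection amplitude r = (k₁ − k₂)/(k₁ + k₂) = 0.1794; thus R = |r|² = 0.03219, T = 0.9678.

R = 0.0322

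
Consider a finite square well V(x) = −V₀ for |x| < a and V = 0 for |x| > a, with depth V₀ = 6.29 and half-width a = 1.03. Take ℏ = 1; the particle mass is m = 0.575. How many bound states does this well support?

N = 2

Define the well-strength parameter z₀ = (a/ℏ)√(2mV₀) = 1.03 × √(2·0.575·6.29) = 2.770.
A new bound state (alternating even/odd) appears each time z₀ passes a multiple of π/2, so N = ⌊2z₀/π⌋ + 1 = ⌊1.764⌋ + 1 = 2.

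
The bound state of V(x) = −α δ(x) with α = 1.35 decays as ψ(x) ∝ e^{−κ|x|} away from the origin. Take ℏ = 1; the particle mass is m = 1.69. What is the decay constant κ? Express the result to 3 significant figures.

Integrating the TISE across x = 0 gives the cusp condition ψ'(0⁺) − ψ'(0⁻) = −(2mα/ℏ²)ψ(0).
With ψ ∝ e^{−κ|x|} this yields −2κ = −2mα/ℏ², so κ = mα/ℏ² = 2.282.

κ = 2.28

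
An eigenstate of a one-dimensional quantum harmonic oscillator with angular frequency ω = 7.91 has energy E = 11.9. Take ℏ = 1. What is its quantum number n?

n = 1

Invert E_n = (n + ½)ℏω: n = E/ℏω − ½ = 1.004, so n = 1.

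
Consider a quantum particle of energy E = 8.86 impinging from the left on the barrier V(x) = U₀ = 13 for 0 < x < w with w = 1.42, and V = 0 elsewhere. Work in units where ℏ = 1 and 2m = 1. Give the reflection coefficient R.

R = 0.989

E < U₀: inside the barrier ψ ∝ e^{±κx} with κ = √(2m(U₀ − E))/ℏ = 2.035.
κw = 2.889, sinh(κw) = 8.962.
The exact tunnelling result is T⁻¹ = 1 + U₀² sinh²(κw) / [4E(U₀ − E)] = 93.52, so T = 0.0107.
R = 1 − T = 0.989.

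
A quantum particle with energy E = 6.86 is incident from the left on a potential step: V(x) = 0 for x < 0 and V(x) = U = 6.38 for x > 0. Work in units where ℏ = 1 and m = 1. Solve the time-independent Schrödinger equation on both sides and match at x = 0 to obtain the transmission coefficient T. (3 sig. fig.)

The wavenumbers are k₁ = √(2mE)/ℏ = 3.704 on the left and k₂ = √(2m(E − U))/ℏ = 0.9798 on the right.
Continuity of ψ and ψ′ at the step yields the reflection amplitude r = (k₁ − k₂)/(k₁ + k₂) = 0.5816; thus R = |r|² = 0.3383, T = 0.6617.

T = 0.662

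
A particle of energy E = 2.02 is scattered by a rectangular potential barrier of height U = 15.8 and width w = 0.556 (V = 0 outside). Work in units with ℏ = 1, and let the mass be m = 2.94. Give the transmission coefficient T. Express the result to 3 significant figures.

T = 0.0000802

Since E < U the interior solution is evanescent with decay constant κ = √(2m(U − E))/ℏ = 9.001.
κw = 5.005, sinh(κw) = 74.56.
Matching ψ, ψ′ at both faces gives T = [1 + U² sinh²(κw) / (4E(U − E))]⁻¹ = 1/12470 = 0.0000802.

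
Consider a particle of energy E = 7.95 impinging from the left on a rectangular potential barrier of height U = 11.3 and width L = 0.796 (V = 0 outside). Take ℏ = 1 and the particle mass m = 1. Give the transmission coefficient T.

T = 0.0530

E < U: inside the barrier ψ ∝ e^{±κx} with κ = √(2m(U − E))/ℏ = 2.588.
κL = 2.060, sinh(κL) = 3.861.
The exact tunnelling result is T⁻¹ = 1 + U² sinh²(κL) / [4E(U − E)] = 18.87, so T = 0.0530.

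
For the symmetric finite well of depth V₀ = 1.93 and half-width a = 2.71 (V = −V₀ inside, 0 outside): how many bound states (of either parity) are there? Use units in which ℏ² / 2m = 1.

N = 3

The dimensionless depth is z₀ = a√(2mV₀)/ℏ = 2.71 × √(1.930) = 3.765.
The even/odd transcendental equations gain one root per π/2 in z₀, giving N = 1 + ⌊2z₀/π⌋ = 1 + ⌊2.397⌋ = 3.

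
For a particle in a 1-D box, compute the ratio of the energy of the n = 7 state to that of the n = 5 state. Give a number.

1.96

E_n = n²π²ℏ²/(2mL²) so the ratio is n₂²/n₁² = 49/25 = 1.96.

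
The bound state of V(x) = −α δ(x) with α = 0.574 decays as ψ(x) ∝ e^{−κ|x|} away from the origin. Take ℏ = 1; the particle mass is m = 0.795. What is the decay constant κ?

κ = 0.456

Integrate −(ℏ²/2m)ψ'' − αδ(x)ψ = Eψ from −ε to +ε: the ψ'' term gives ψ'(0⁺) − ψ'(0⁻) and the δ term gives −(2mα/ℏ²)ψ(0).
With ψ ∝ e^{−κ|x|} this yields −2κ = −2mα/ℏ², so κ = mα/ℏ² = 0.4563.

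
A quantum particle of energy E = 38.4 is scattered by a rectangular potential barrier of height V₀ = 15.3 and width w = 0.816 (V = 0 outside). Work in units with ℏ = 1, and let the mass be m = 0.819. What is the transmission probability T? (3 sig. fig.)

T = 0.943

E > V₀: inside the barrier k₂ = √(2m(E − V₀))/ℏ = 6.151, k₂w = 5.019.
T = [1 + V₀² sin²(k₂w) / (4E(E − V₀))]⁻¹ = 1/1.060 = 0.943.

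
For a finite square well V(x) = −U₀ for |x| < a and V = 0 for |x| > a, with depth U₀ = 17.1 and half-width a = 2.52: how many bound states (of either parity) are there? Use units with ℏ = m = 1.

Define the well-strength parameter z₀ = (a/ℏ)√(2mU₀) = 2.52 × √(2·1·17.1) = 14.74.
A new bound state (alternating even/odd) appears each time z₀ passes a multiple of π/2, so N = ⌊2z₀/π⌋ + 1 = ⌊9.382⌋ + 1 = 10.

N = 10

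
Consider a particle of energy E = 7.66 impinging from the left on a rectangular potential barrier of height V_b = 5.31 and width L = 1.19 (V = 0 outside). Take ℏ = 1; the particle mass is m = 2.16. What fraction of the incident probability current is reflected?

R = 0.125

Above the barrier the interior wavenumber is k₂ = √(2m(E − V_b))/ℏ = 3.186, giving phase k₂L = 3.792.
T = [1 + V_b² sin²(k₂L) / (4E(E − V_b))]⁻¹ = 1/1.143 = 0.875.
R = 1 − T = 0.125.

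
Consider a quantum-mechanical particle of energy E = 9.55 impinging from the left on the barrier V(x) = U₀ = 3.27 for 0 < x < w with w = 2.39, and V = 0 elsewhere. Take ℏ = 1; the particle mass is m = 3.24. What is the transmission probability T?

T = 0.991

E > U₀: inside the barrier k₂ = √(2m(E − U₀))/ℏ = 6.379, k₂w = 15.25.
Matching at both interfaces gives T⁻¹ = 1 + U₀² sin²(k₂w) / [4E(E − U₀)] = 1.009, hence T = 0.991.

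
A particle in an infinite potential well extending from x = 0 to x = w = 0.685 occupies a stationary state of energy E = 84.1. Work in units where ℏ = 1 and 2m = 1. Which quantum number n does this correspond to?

From E_n = n²π²ℏ²/(2mw²) invert to n = √(2mw²E)/(πℏ).
n = (0.685/π) × √(2 × 0.5 × 84.1) = 2.000 → n = 2.

n = 2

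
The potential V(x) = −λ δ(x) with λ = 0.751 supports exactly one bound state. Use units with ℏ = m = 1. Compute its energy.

E = -0.282

The bound state is ψ(x) = √κ e^{−κ|x|}. The derivative jump ψ'(0⁺) − ψ'(0⁻) = −(2mλ/ℏ²)ψ(0) fixes κ = mλ/ℏ² = 0.7510.
Then E = −ℏ²κ²/(2m) = −mλ²/(2ℏ²) = -0.2820.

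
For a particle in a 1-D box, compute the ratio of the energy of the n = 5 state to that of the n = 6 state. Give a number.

0.694444

Since E_n ∝ n², the ratio is (5/6)² = 0.694444.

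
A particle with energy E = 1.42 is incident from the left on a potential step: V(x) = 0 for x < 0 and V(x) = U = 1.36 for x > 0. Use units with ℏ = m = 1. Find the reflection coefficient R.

R = 0.434

The wavenumbers are k₁ = √(2mE)/ℏ = 1.685 on the left and k₂ = √(2m(E − U))/ℏ = 0.3464 on the right.
Continuity of ψ and ψ′ at the step yields the reflection amplitude r = (k₁ − k₂)/(k₁ + k₂) = 0.6590; thus R = |r|² = 0.4343, T = 0.5657.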